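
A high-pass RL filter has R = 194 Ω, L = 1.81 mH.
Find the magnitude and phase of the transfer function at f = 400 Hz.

Step 1 — Angular frequency: ω = 2π·400 = 2513 rad/s.
Step 2 — Transfer function: H(jω) = jωL/(R + jωL).
Step 3 — Numerator jωL = j·4.549; denominator R + jωL = 194 + j4.549.
Step 4 — H = 0.0005495 + j0.02344.
Step 5 — Magnitude: |H| = 0.02344 (-32.6 dB); phase: φ = 88.7°.

|H| = 0.02344 (-32.6 dB), φ = 88.7°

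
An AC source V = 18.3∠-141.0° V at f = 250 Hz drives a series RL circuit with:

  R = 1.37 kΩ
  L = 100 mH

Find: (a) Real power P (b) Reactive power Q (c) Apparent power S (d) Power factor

Step 1 — Angular frequency: ω = 2π·f = 2π·250 = 1571 rad/s.
Step 2 — Component impedances:
  R: Z = R = 1370 Ω
  L: Z = jωL = j·1571·0.1 = 0 + j157.1 Ω
Step 3 — Series combination: Z_total = R + L = 1370 + j157.1 Ω = 1379∠6.5° Ω.
Step 4 — Source phasor: V = 18.3∠-141.0° V = -14.22 - j11.52 V.
Step 5 — Current: I = V / Z = -0.0112 - j0.007122 A = 0.01327∠-147.5° A.
Step 6 — Complex power: S = V·I* = 0.2413 + j0.02766 VA.
Step 7 — Real power: P = Re(S) = 0.2413 W.
Step 8 — Reactive power: Q = Im(S) = 0.02766 VAR.
Step 9 — Apparent power: |S| = 0.2429 VA.
Step 10 — Power factor: PF = P/|S| = 0.9935 (lagging).

(a) P = 0.2413 W  (b) Q = 0.02766 VAR  (c) S = 0.2429 VA  (d) PF = 0.9935 (lagging)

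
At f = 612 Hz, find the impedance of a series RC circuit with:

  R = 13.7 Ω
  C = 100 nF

Step 1 — Angular frequency: ω = 2π·f = 2π·612 = 3845 rad/s.
Step 2 — Component impedances:
  R: Z = R = 13.7 Ω
  C: Z = 1/(jωC) = -j/(ω·C) = 0 - j2601 Ω
Step 3 — Series combination: Z_total = R + C = 13.7 - j2601 Ω = 2601∠-89.7° Ω.

Z = 13.7 - j2601 Ω = 2601∠-89.7° Ω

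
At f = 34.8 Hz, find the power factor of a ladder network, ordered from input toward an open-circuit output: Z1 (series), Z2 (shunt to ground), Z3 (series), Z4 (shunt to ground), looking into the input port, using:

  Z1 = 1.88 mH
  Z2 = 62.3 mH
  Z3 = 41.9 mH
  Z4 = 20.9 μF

Step 1 — Angular frequency: ω = 2π·f = 2π·34.8 = 218.7 rad/s.
Step 2 — Component impedances:
  Z1: Z = jωL = j·218.7·0.00188 = 0 + j0.4111 Ω
  Z2: Z = jωL = j·218.7·0.0623 = 0 + j13.62 Ω
  Z3: Z = jωL = j·218.7·0.0419 = 0 + j9.162 Ω
  Z4: Z = 1/(jωC) = -j/(ω·C) = 0 - j218.8 Ω
Step 3 — Ladder network (open output): work backward from the far end, alternating series and parallel combinations. Z_in = 0 + j14.98 Ω = 14.98∠90.0° Ω.
Step 4 — Power factor: PF = cos(φ) = Re(Z)/|Z| = 0/14.98 = 0.
Step 5 — Type: Im(Z) = 14.98 ⇒ lagging (phase φ = 90.0°).

PF = 0 (lagging, φ = 90.0°)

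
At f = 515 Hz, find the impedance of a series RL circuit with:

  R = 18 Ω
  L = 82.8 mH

Step 1 — Angular frequency: ω = 2π·f = 2π·515 = 3236 rad/s.
Step 2 — Component impedances:
  R: Z = R = 18 Ω
  L: Z = jωL = j·3236·0.0828 = 0 + j267.9 Ω
Step 3 — Series combination: Z_total = R + L = 18 + j267.9 Ω = 268.5∠86.2° Ω.

Z = 18 + j267.9 Ω = 268.5∠86.2° Ω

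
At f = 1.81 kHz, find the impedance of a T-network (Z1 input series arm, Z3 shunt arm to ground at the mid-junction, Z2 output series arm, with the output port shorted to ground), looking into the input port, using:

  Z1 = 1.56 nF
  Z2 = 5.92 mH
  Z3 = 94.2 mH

Step 1 — Angular frequency: ω = 2π·f = 2π·1810 = 1.137e+04 rad/s.
Step 2 — Component impedances:
  Z1: Z = 1/(jωC) = -j/(ω·C) = 0 - j5.637e+04 Ω
  Z2: Z = jωL = j·1.137e+04·0.00592 = 0 + j67.33 Ω
  Z3: Z = jωL = j·1.137e+04·0.0942 = 0 + j1071 Ω
Step 3 — With the output port shorted to ground, the output series arm Z2 runs from the junction to ground; the shunt arm Z3 also runs from the junction to ground. They appear in parallel: Z3 || Z2 = 0 + j63.34 Ω.
Step 4 — Series with input arm Z1: Z_in = Z1 + (Z3 || Z2) = 0 - j5.63e+04 Ω = 5.63e+04∠-90.0° Ω.

Z = 0 - j5.63e+04 Ω = 5.63e+04∠-90.0° Ω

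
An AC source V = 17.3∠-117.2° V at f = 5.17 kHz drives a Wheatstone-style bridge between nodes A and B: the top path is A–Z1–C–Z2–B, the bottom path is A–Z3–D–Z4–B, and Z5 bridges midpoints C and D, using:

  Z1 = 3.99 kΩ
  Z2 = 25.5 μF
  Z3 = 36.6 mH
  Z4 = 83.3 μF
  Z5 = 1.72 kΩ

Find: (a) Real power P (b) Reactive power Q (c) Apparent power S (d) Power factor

Step 1 — Angular frequency: ω = 2π·f = 2π·5170 = 3.248e+04 rad/s.
Step 2 — Component impedances:
  Z1: Z = R = 3990 Ω
  Z2: Z = 1/(jωC) = -j/(ω·C) = 0 - j1.207 Ω
  Z3: Z = jωL = j·3.248e+04·0.0366 = 0 + j1189 Ω
  Z4: Z = 1/(jωC) = -j/(ω·C) = 0 - j0.3696 Ω
  Z5: Z = R = 1720 Ω
Step 3 — Bridge requires nodal analysis (the Z5 bridge couples midpoints C and D, so the two paths cannot be reduced to a simple series/parallel combination). Setting node B to ground and injecting 1 A at node A, the 3-node admittance system at A, C, D solves to V_A = Z_AB = 325.2 + j1092 Ω = 1139∠73.4° Ω.
Step 4 — Source phasor: V = 17.3∠-117.2° V = -7.908 - j15.39 V.
Step 5 — Current: I = V / Z = -0.01493 + j0.002796 A = 0.01519∠169.4° A.
Step 6 — Complex power: S = V·I* = 0.07501 + j0.2518 VA.
Step 7 — Real power: P = Re(S) = 0.07501 W.
Step 8 — Reactive power: Q = Im(S) = 0.2518 VAR.
Step 9 — Apparent power: |S| = 0.2627 VA.
Step 10 — Power factor: PF = P/|S| = 0.2855 (lagging).

(a) P = 0.07501 W  (b) Q = 0.2518 VAR  (c) S = 0.2627 VA  (d) PF = 0.2855 (lagging)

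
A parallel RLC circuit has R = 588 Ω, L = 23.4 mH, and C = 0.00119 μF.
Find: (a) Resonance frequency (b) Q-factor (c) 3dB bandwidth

Step 1 — Resonance: ω₀ = 1/√(LC) = 1/√(0.0234·1.19e-09) = 1.895e+05 rad/s.
Step 2 — f₀ = ω₀/(2π) = 3.016e+04 Hz.
Step 3 — Parallel Q: Q = R/(ω₀L) = 588/(1.895e+05·0.0234) = 0.1326.
Step 4 — Bandwidth: Δω = ω₀/Q = 1.429e+06 rad/s; BW = Δω/(2π) = 2.275e+05 Hz.

(a) f₀ = 3.016e+04 Hz  (b) Q = 0.1326  (c) BW = 2.275e+05 Hz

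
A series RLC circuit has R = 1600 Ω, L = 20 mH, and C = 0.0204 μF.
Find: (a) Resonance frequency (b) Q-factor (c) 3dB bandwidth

Step 1 — Resonance: ω₀ = 1/√(LC) = 1/√(0.02·2.04e-08) = 4.951e+04 rad/s.
Step 2 — f₀ = ω₀/(2π) = 7879 Hz.
Step 3 — Series Q: Q = ω₀L/R = 4.951e+04·0.02/1600 = 0.6188.
Step 4 — Bandwidth: Δω = ω₀/Q = 8e+04 rad/s; BW = Δω/(2π) = 1.273e+04 Hz.

(a) f₀ = 7879 Hz  (b) Q = 0.6188  (c) BW = 1.273e+04 Hz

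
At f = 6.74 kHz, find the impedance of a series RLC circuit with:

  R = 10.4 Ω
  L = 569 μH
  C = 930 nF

Step 1 — Angular frequency: ω = 2π·f = 2π·6740 = 4.235e+04 rad/s.
Step 2 — Component impedances:
  R: Z = R = 10.4 Ω
  L: Z = jωL = j·4.235e+04·0.000569 = 0 + j24.1 Ω
  C: Z = 1/(jωC) = -j/(ω·C) = 0 - j25.39 Ω
Step 3 — Series combination: Z_total = R + L + C = 10.4 - j1.294 Ω = 10.48∠-7.1° Ω.

Z = 10.4 - j1.294 Ω = 10.48∠-7.1° Ω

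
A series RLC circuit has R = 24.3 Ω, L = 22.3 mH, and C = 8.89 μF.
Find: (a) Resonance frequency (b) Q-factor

Step 1 — Resonance condition Im(Z)=0 gives ω₀ = 1/√(LC).
Step 2 — ω₀ = 1/√(0.0223·8.89e-06) = 2246 rad/s.
Step 3 — f₀ = ω₀/(2π) = 357.5 Hz.
Step 4 — Series Q: Q = ω₀L/R = 2246·0.0223/24.3 = 2.061.

(a) f₀ = 357.5 Hz  (b) Q = 2.061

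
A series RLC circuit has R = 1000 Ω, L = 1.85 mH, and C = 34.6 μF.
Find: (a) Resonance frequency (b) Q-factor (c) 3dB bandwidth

Step 1 — Resonance condition Im(Z)=0 gives ω₀ = 1/√(LC).
Step 2 — ω₀ = 1/√(0.00185·3.46e-05) = 3953 rad/s.
Step 3 — f₀ = ω₀/(2π) = 629.1 Hz.
Step 4 — Series Q: Q = ω₀L/R = 3953·0.00185/1000 = 0.007312.
Step 5 — 3dB bandwidth: Δω = ω₀/Q = 5.405e+05 rad/s; BW = Δω/(2π) = 8.603e+04 Hz.

(a) f₀ = 629.1 Hz  (b) Q = 0.007312  (c) BW = 8.603e+04 Hz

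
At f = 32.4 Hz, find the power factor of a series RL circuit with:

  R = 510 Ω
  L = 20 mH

Step 1 — Angular frequency: ω = 2π·f = 2π·32.4 = 203.6 rad/s.
Step 2 — Component impedances:
  R: Z = R = 510 Ω
  L: Z = jωL = j·203.6·0.02 = 0 + j4.072 Ω
Step 3 — Series combination: Z_total = R + L = 510 + j4.072 Ω = 510∠0.5° Ω.
Step 4 — Power factor: PF = cos(φ) = Re(Z)/|Z| = 510/510 = 1.
Step 5 — Type: Im(Z) = 4.072 ⇒ lagging (phase φ = 0.5°).

PF = 1 (lagging, φ = 0.5°)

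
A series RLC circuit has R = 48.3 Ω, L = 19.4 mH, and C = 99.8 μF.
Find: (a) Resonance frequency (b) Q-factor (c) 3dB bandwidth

Step 1 — Resonance condition Im(Z)=0 gives ω₀ = 1/√(LC).
Step 2 — ω₀ = 1/√(0.0194·9.98e-05) = 718.7 rad/s.
Step 3 — f₀ = ω₀/(2π) = 114.4 Hz.
Step 4 — Series Q: Q = ω₀L/R = 718.7·0.0194/48.3 = 0.2887.
Step 5 — 3dB bandwidth: Δω = ω₀/Q = 2490 rad/s; BW = Δω/(2π) = 396.2 Hz.

(a) f₀ = 114.4 Hz  (b) Q = 0.2887  (c) BW = 396.2 Hz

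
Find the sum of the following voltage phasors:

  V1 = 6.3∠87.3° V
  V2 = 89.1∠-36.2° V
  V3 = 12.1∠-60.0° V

Step 1 — Convert each phasor to rectangular form:
  V1 = 6.3·(cos(87.3°) + j·sin(87.3°)) = 0.2968 + j6.293 V
  V2 = 89.1·(cos(-36.2°) + j·sin(-36.2°)) = 71.9 - j52.62 V
  V3 = 12.1·(cos(-60.0°) + j·sin(-60.0°)) = 6.05 - j10.48 V
Step 2 — Sum components: V_total = 78.25 - j56.81 V.
Step 3 — Convert to polar: |V_total| = 96.69 V, ∠V_total = -36.0°.

V_total = 96.69∠-36.0° V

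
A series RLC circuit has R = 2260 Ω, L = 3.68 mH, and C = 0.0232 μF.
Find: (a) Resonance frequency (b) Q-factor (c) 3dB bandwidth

Step 1 — Resonance condition Im(Z)=0 gives ω₀ = 1/√(LC).
Step 2 — ω₀ = 1/√(0.00368·2.32e-08) = 1.082e+05 rad/s.
Step 3 — f₀ = ω₀/(2π) = 1.722e+04 Hz.
Step 4 — Series Q: Q = ω₀L/R = 1.082e+05·0.00368/2260 = 0.1762.
Step 5 — 3dB bandwidth: Δω = ω₀/Q = 6.141e+05 rad/s; BW = Δω/(2π) = 9.774e+04 Hz.

(a) f₀ = 1.722e+04 Hz  (b) Q = 0.1762  (c) BW = 9.774e+04 Hz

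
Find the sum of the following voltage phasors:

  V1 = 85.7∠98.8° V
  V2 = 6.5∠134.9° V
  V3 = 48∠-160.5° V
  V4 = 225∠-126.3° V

Step 1 — Convert each phasor to rectangular form:
  V1 = 85.7·(cos(98.8°) + j·sin(98.8°)) = -13.11 + j84.69 V
  V2 = 6.5·(cos(134.9°) + j·sin(134.9°)) = -4.588 + j4.604 V
  V3 = 48·(cos(-160.5°) + j·sin(-160.5°)) = -45.25 - j16.02 V
  V4 = 225·(cos(-126.3°) + j·sin(-126.3°)) = -133.2 - j181.3 V
Step 2 — Sum components: V_total = -196.1 - j108.1 V.
Step 3 — Convert to polar: |V_total| = 223.9 V, ∠V_total = -151.1°.

V_total = 223.9∠-151.1° V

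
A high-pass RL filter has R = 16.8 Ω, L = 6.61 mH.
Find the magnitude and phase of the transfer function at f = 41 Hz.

Step 1 — Angular frequency: ω = 2π·41 = 257.6 rad/s.
Step 2 — Transfer function: H(jω) = jωL/(R + jωL).
Step 3 — Numerator jωL = j·1.703; denominator R + jωL = 16.8 + j1.703.
Step 4 — H = 0.01017 + j0.1003.
Step 5 — Magnitude: |H| = 0.1008 (-19.9 dB); phase: φ = 84.2°.

|H| = 0.1008 (-19.9 dB), φ = 84.2°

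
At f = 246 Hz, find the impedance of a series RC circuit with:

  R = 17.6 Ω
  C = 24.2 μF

Step 1 — Angular frequency: ω = 2π·f = 2π·246 = 1546 rad/s.
Step 2 — Component impedances:
  R: Z = R = 17.6 Ω
  C: Z = 1/(jωC) = -j/(ω·C) = 0 - j26.73 Ω
Step 3 — Series combination: Z_total = R + C = 17.6 - j26.73 Ω = 32.01∠-56.6° Ω.

Z = 17.6 - j26.73 Ω = 32.01∠-56.6° Ω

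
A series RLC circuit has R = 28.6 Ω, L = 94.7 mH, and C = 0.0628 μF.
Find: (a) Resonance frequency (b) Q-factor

Step 1 — Resonance condition Im(Z)=0 gives ω₀ = 1/√(LC).
Step 2 — ω₀ = 1/√(0.0947·6.28e-08) = 1.297e+04 rad/s.
Step 3 — f₀ = ω₀/(2π) = 2064 Hz.
Step 4 — Series Q: Q = ω₀L/R = 1.297e+04·0.0947/28.6 = 42.94.

(a) f₀ = 2064 Hz  (b) Q = 42.94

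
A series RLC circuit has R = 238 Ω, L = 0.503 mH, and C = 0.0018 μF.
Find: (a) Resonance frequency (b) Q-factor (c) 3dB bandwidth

Step 1 — Resonance: ω₀ = 1/√(LC) = 1/√(0.000503·1.8e-09) = 1.051e+06 rad/s.
Step 2 — f₀ = ω₀/(2π) = 1.673e+05 Hz.
Step 3 — Series Q: Q = ω₀L/R = 1.051e+06·0.000503/238 = 2.221.
Step 4 — Bandwidth: Δω = ω₀/Q = 4.732e+05 rad/s; BW = Δω/(2π) = 7.531e+04 Hz.

(a) f₀ = 1.673e+05 Hz  (b) Q = 2.221  (c) BW = 7.531e+04 Hz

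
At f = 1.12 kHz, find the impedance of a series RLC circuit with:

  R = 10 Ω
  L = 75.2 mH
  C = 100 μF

Step 1 — Angular frequency: ω = 2π·f = 2π·1120 = 7037 rad/s.
Step 2 — Component impedances:
  R: Z = R = 10 Ω
  L: Z = jωL = j·7037·0.0752 = 0 + j529.2 Ω
  C: Z = 1/(jωC) = -j/(ω·C) = 0 - j1.421 Ω
Step 3 — Series combination: Z_total = R + L + C = 10 + j527.8 Ω = 527.9∠88.9° Ω.

Z = 10 + j527.8 Ω = 527.9∠88.9° Ω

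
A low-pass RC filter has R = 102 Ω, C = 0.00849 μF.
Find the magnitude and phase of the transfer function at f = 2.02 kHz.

Step 1 — Angular frequency: ω = 2π·2020 = 1.269e+04 rad/s.
Step 2 — Transfer function: H(jω) = 1/(1 + jωRC).
Step 3 — Denominator: 1 + jωRC = 1 + j·1.269e+04·102·8.49e-09 = 1 + j0.01099.
Step 4 — H = 0.9999 - j0.01099.
Step 5 — Magnitude: |H| = 0.9999 (-0.0 dB); phase: φ = -0.6°.

|H| = 0.9999 (-0.0 dB), φ = -0.6°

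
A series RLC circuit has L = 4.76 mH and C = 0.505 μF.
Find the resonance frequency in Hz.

Step 1 — Resonance condition Im(Z)=0 gives ω₀ = 1/√(LC).
Step 2 — ω₀ = 1/√(0.00476·5.05e-07) = 2.04e+04 rad/s.
Step 3 — f₀ = ω₀/(2π) = 3246 Hz.

f₀ = 3246 Hz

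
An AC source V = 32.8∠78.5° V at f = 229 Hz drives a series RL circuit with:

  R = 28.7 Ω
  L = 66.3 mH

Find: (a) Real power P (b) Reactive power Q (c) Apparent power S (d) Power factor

Step 1 — Angular frequency: ω = 2π·f = 2π·229 = 1439 rad/s.
Step 2 — Component impedances:
  R: Z = R = 28.7 Ω
  L: Z = jωL = j·1439·0.0663 = 0 + j95.4 Ω
Step 3 — Series combination: Z_total = R + L = 28.7 + j95.4 Ω = 99.62∠73.3° Ω.
Step 4 — Source phasor: V = 32.8∠78.5° V = 6.539 + j32.14 V.
Step 5 — Current: I = V / Z = 0.3279 + j0.03009 A = 0.3293∠5.2° A.
Step 6 — Complex power: S = V·I* = 3.111 + j10.34 VA.
Step 7 — Real power: P = Re(S) = 3.111 W.
Step 8 — Reactive power: Q = Im(S) = 10.34 VAR.
Step 9 — Apparent power: |S| = 10.8 VA.
Step 10 — Power factor: PF = P/|S| = 0.2881 (lagging).

(a) P = 3.111 W  (b) Q = 10.34 VAR  (c) S = 10.8 VA  (d) PF = 0.2881 (lagging)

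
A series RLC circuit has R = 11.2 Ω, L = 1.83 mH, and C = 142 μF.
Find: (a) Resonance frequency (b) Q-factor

Step 1 — Resonance condition Im(Z)=0 gives ω₀ = 1/√(LC).
Step 2 — ω₀ = 1/√(0.00183·0.000142) = 1962 rad/s.
Step 3 — f₀ = ω₀/(2π) = 312.2 Hz.
Step 4 — Series Q: Q = ω₀L/R = 1962·0.00183/11.2 = 0.3205.

(a) f₀ = 312.2 Hz  (b) Q = 0.3205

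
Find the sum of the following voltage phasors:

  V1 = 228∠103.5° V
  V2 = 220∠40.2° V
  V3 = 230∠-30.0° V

Step 1 — Convert each phasor to rectangular form:
  V1 = 228·(cos(103.5°) + j·sin(103.5°)) = -53.23 + j221.7 V
  V2 = 220·(cos(40.2°) + j·sin(40.2°)) = 168 + j142 V
  V3 = 230·(cos(-30.0°) + j·sin(-30.0°)) = 199.2 - j115 V
Step 2 — Sum components: V_total = 314 + j248.7 V.
Step 3 — Convert to polar: |V_total| = 400.6 V, ∠V_total = 38.4°.

V_total = 400.6∠38.4° V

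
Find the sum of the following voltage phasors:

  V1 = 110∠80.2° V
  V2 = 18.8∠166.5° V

Step 1 — Convert each phasor to rectangular form:
  V1 = 110·(cos(80.2°) + j·sin(80.2°)) = 18.72 + j108.4 V
  V2 = 18.8·(cos(166.5°) + j·sin(166.5°)) = -18.28 + j4.389 V
Step 2 — Sum components: V_total = 0.4425 + j112.8 V.
Step 3 — Convert to polar: |V_total| = 112.8 V, ∠V_total = 89.8°.

V_total = 112.8∠89.8° V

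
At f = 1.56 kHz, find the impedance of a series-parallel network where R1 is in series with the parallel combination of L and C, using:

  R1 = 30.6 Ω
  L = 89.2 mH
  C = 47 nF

Step 1 — Angular frequency: ω = 2π·f = 2π·1560 = 9802 rad/s.
Step 2 — Component impedances:
  R1: Z = R = 30.6 Ω
  L: Z = jωL = j·9802·0.0892 = 0 + j874.3 Ω
  C: Z = 1/(jωC) = -j/(ω·C) = 0 - j2171 Ω
Step 3 — Parallel branch: L || C = 1/(1/L + 1/C) = 0 + j1464 Ω.
Step 4 — Series with R1: Z_total = R1 + (L || C) = 30.6 + j1464 Ω = 1464∠88.8° Ω.

Z = 30.6 + j1464 Ω = 1464∠88.8° Ω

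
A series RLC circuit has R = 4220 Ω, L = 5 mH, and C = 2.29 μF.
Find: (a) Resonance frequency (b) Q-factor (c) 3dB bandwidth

Step 1 — Resonance: ω₀ = 1/√(LC) = 1/√(0.005·2.29e-06) = 9345 rad/s.
Step 2 — f₀ = ω₀/(2π) = 1487 Hz.
Step 3 — Series Q: Q = ω₀L/R = 9345·0.005/4220 = 0.01107.
Step 4 — Bandwidth: Δω = ω₀/Q = 8.44e+05 rad/s; BW = Δω/(2π) = 1.343e+05 Hz.

(a) f₀ = 1487 Hz  (b) Q = 0.01107  (c) BW = 1.343e+05 Hz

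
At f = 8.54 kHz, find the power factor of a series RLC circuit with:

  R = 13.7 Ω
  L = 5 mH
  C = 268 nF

Step 1 — Angular frequency: ω = 2π·f = 2π·8540 = 5.366e+04 rad/s.
Step 2 — Component impedances:
  R: Z = R = 13.7 Ω
  L: Z = jωL = j·5.366e+04·0.005 = 0 + j268.3 Ω
  C: Z = 1/(jωC) = -j/(ω·C) = 0 - j69.54 Ω
Step 3 — Series combination: Z_total = R + L + C = 13.7 + j198.8 Ω = 199.2∠86.1° Ω.
Step 4 — Power factor: PF = cos(φ) = Re(Z)/|Z| = 13.7/199.22 = 0.06877.
Step 5 — Type: Im(Z) = 198.8 ⇒ lagging (phase φ = 86.1°).

PF = 0.06877 (lagging, φ = 86.1°)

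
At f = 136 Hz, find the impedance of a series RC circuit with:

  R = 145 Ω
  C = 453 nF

Step 1 — Angular frequency: ω = 2π·f = 2π·136 = 854.5 rad/s.
Step 2 — Component impedances:
  R: Z = R = 145 Ω
  C: Z = 1/(jωC) = -j/(ω·C) = 0 - j2583 Ω
Step 3 — Series combination: Z_total = R + C = 145 - j2583 Ω = 2587∠-86.8° Ω.

Z = 145 - j2583 Ω = 2587∠-86.8° Ω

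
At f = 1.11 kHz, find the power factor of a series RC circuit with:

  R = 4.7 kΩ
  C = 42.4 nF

Step 1 — Angular frequency: ω = 2π·f = 2π·1110 = 6974 rad/s.
Step 2 — Component impedances:
  R: Z = R = 4700 Ω
  C: Z = 1/(jωC) = -j/(ω·C) = 0 - j3382 Ω
Step 3 — Series combination: Z_total = R + C = 4700 - j3382 Ω = 5790∠-35.7° Ω.
Step 4 — Power factor: PF = cos(φ) = Re(Z)/|Z| = 4700/5790 = 0.8117.
Step 5 — Type: Im(Z) = -3382 ⇒ leading (phase φ = -35.7°).

PF = 0.8117 (leading, φ = -35.7°)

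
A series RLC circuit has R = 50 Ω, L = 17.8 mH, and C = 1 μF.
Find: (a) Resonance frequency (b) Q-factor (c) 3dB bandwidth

Step 1 — Resonance condition Im(Z)=0 gives ω₀ = 1/√(LC).
Step 2 — ω₀ = 1/√(0.0178·1e-06) = 7495 rad/s.
Step 3 — f₀ = ω₀/(2π) = 1193 Hz.
Step 4 — Series Q: Q = ω₀L/R = 7495·0.0178/50 = 2.668.
Step 5 — 3dB bandwidth: Δω = ω₀/Q = 2809 rad/s; BW = Δω/(2π) = 447.1 Hz.

(a) f₀ = 1193 Hz  (b) Q = 2.668  (c) BW = 447.1 Hz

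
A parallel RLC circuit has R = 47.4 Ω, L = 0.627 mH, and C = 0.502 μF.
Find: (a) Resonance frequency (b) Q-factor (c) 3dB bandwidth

Step 1 — Resonance: ω₀ = 1/√(LC) = 1/√(0.000627·5.02e-07) = 5.637e+04 rad/s.
Step 2 — f₀ = ω₀/(2π) = 8971 Hz.
Step 3 — Parallel Q: Q = R/(ω₀L) = 47.4/(5.637e+04·0.000627) = 1.341.
Step 4 — Bandwidth: Δω = ω₀/Q = 4.203e+04 rad/s; BW = Δω/(2π) = 6689 Hz.

(a) f₀ = 8971 Hz  (b) Q = 1.341  (c) BW = 6689 Hz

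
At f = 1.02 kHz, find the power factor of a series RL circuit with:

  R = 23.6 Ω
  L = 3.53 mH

Step 1 — Angular frequency: ω = 2π·f = 2π·1020 = 6409 rad/s.
Step 2 — Component impedances:
  R: Z = R = 23.6 Ω
  L: Z = jωL = j·6409·0.00353 = 0 + j22.62 Ω
Step 3 — Series combination: Z_total = R + L = 23.6 + j22.62 Ω = 32.69∠43.8° Ω.
Step 4 — Power factor: PF = cos(φ) = Re(Z)/|Z| = 23.6/32.69 = 0.7219.
Step 5 — Type: Im(Z) = 22.62 ⇒ lagging (phase φ = 43.8°).

PF = 0.7219 (lagging, φ = 43.8°)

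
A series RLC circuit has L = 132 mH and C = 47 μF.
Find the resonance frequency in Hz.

Step 1 — Resonance condition Im(Z)=0 gives ω₀ = 1/√(LC).
Step 2 — ω₀ = 1/√(0.132·4.7e-05) = 401.5 rad/s.
Step 3 — f₀ = ω₀/(2π) = 63.9 Hz.

f₀ = 63.9 Hz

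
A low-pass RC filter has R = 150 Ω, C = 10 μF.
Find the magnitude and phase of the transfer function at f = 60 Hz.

Step 1 — Angular frequency: ω = 2π·60 = 377 rad/s.
Step 2 — Transfer function: H(jω) = 1/(1 + jωRC).
Step 3 — Denominator: 1 + jωRC = 1 + j·377·150·1e-05 = 1 + j0.5655.
Step 4 — H = 0.7577 - j0.4285.
Step 5 — Magnitude: |H| = 0.8705 (-1.2 dB); phase: φ = -29.5°.

|H| = 0.8705 (-1.2 dB), φ = -29.5°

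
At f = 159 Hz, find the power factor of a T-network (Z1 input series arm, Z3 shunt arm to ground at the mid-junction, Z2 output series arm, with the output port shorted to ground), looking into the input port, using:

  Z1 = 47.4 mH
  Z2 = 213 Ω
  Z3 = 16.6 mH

Step 1 — Angular frequency: ω = 2π·f = 2π·159 = 999 rad/s.
Step 2 — Component impedances:
  Z1: Z = jωL = j·999·0.0474 = 0 + j47.35 Ω
  Z2: Z = R = 213 Ω
  Z3: Z = jωL = j·999·0.0166 = 0 + j16.58 Ω
Step 3 — With the output port shorted to ground, the output series arm Z2 runs from the junction to ground; the shunt arm Z3 also runs from the junction to ground. They appear in parallel: Z3 || Z2 = 1.283 + j16.48 Ω.
Step 4 — Series with input arm Z1: Z_in = Z1 + (Z3 || Z2) = 1.283 + j63.84 Ω = 63.85∠88.8° Ω.
Step 5 — Power factor: PF = cos(φ) = Re(Z)/|Z| = 1.2834/63.851 = 0.0201.
Step 6 — Type: Im(Z) = 63.84 ⇒ lagging (phase φ = 88.8°).

PF = 0.0201 (lagging, φ = 88.8°)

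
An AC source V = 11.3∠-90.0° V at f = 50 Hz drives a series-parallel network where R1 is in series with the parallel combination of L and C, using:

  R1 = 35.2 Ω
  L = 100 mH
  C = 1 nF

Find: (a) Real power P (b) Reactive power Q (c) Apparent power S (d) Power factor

Step 1 — Angular frequency: ω = 2π·f = 2π·50 = 314.2 rad/s.
Step 2 — Component impedances:
  R1: Z = R = 35.2 Ω
  L: Z = jωL = j·314.2·0.1 = 0 + j31.42 Ω
  C: Z = 1/(jωC) = -j/(ω·C) = 0 - j3.183e+06 Ω
Step 3 — Parallel branch: L || C = 1/(1/L + 1/C) = 0 + j31.42 Ω.
Step 4 — Series with R1: Z_total = R1 + (L || C) = 35.2 + j31.42 Ω = 47.18∠41.7° Ω.
Step 5 — Source phasor: V = 11.3∠-90.0° V = 0 - j11.3 V.
Step 6 — Current: I = V / Z = -0.1595 - j0.1787 A = 0.2395∠-131.7° A.
Step 7 — Complex power: S = V·I* = 2.019 + j1.802 VA.
Step 8 — Real power: P = Re(S) = 2.019 W.
Step 9 — Reactive power: Q = Im(S) = 1.802 VAR.
Step 10 — Apparent power: |S| = 2.706 VA.
Step 11 — Power factor: PF = P/|S| = 0.7461 (lagging).

(a) P = 2.019 W  (b) Q = 1.802 VAR  (c) S = 2.706 VA  (d) PF = 0.7461 (lagging)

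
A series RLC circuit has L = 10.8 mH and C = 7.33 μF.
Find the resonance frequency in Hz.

Step 1 — Resonance condition Im(Z)=0 gives ω₀ = 1/√(LC).
Step 2 — ω₀ = 1/√(0.0108·7.33e-06) = 3554 rad/s.
Step 3 — f₀ = ω₀/(2π) = 565.7 Hz.

f₀ = 565.7 Hz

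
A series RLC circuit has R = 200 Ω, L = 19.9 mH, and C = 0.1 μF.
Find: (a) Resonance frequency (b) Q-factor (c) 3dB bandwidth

Step 1 — Resonance: ω₀ = 1/√(LC) = 1/√(0.0199·1e-07) = 2.242e+04 rad/s.
Step 2 — f₀ = ω₀/(2π) = 3568 Hz.
Step 3 — Series Q: Q = ω₀L/R = 2.242e+04·0.0199/200 = 2.23.
Step 4 — Bandwidth: Δω = ω₀/Q = 1.005e+04 rad/s; BW = Δω/(2π) = 1600 Hz.

(a) f₀ = 3568 Hz  (b) Q = 2.23  (c) BW = 1600 Hz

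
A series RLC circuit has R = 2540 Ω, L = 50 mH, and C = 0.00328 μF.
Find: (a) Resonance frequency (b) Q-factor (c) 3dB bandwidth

Step 1 — Resonance condition Im(Z)=0 gives ω₀ = 1/√(LC).
Step 2 — ω₀ = 1/√(0.05·3.28e-09) = 7.809e+04 rad/s.
Step 3 — f₀ = ω₀/(2π) = 1.243e+04 Hz.
Step 4 — Series Q: Q = ω₀L/R = 7.809e+04·0.05/2540 = 1.537.
Step 5 — 3dB bandwidth: Δω = ω₀/Q = 5.08e+04 rad/s; BW = Δω/(2π) = 8085 Hz.

(a) f₀ = 1.243e+04 Hz  (b) Q = 1.537  (c) BW = 8085 Hz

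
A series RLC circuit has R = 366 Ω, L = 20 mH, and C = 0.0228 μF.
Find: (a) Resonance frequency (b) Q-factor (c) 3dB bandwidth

Step 1 — Resonance condition Im(Z)=0 gives ω₀ = 1/√(LC).
Step 2 — ω₀ = 1/√(0.02·2.28e-08) = 4.683e+04 rad/s.
Step 3 — f₀ = ω₀/(2π) = 7453 Hz.
Step 4 — Series Q: Q = ω₀L/R = 4.683e+04·0.02/366 = 2.559.
Step 5 — 3dB bandwidth: Δω = ω₀/Q = 1.83e+04 rad/s; BW = Δω/(2π) = 2913 Hz.

(a) f₀ = 7453 Hz  (b) Q = 2.559  (c) BW = 2913 Hz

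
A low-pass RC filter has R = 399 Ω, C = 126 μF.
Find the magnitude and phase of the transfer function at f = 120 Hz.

Step 1 — Angular frequency: ω = 2π·120 = 754 rad/s.
Step 2 — Transfer function: H(jω) = 1/(1 + jωRC).
Step 3 — Denominator: 1 + jωRC = 1 + j·754·399·0.000126 = 1 + j37.91.
Step 4 — H = 0.0006955 - j0.02636.
Step 5 — Magnitude: |H| = 0.02637 (-31.6 dB); phase: φ = -88.5°.

|H| = 0.02637 (-31.6 dB), φ = -88.5°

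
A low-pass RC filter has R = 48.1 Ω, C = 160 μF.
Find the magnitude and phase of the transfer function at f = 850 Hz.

Step 1 — Angular frequency: ω = 2π·850 = 5341 rad/s.
Step 2 — Transfer function: H(jω) = 1/(1 + jωRC).
Step 3 — Denominator: 1 + jωRC = 1 + j·5341·48.1·0.00016 = 1 + j41.1.
Step 4 — H = 0.0005916 - j0.02432.
Step 5 — Magnitude: |H| = 0.02432 (-32.3 dB); phase: φ = -88.6°.

|H| = 0.02432 (-32.3 dB), φ = -88.6°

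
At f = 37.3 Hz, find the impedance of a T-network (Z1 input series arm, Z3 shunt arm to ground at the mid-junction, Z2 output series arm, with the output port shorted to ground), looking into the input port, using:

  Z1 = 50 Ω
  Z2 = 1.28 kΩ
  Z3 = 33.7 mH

Step 1 — Angular frequency: ω = 2π·f = 2π·37.3 = 234.4 rad/s.
Step 2 — Component impedances:
  Z1: Z = R = 50 Ω
  Z2: Z = R = 1280 Ω
  Z3: Z = jωL = j·234.4·0.0337 = 0 + j7.898 Ω
Step 3 — With the output port shorted to ground, the output series arm Z2 runs from the junction to ground; the shunt arm Z3 also runs from the junction to ground. They appear in parallel: Z3 || Z2 = 0.04873 + j7.898 Ω.
Step 4 — Series with input arm Z1: Z_in = Z1 + (Z3 || Z2) = 50.05 + j7.898 Ω = 50.67∠9.0° Ω.

Z = 50.05 + j7.898 Ω = 50.67∠9.0° Ω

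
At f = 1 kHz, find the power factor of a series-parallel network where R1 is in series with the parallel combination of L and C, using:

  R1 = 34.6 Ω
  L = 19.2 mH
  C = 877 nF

Step 1 — Angular frequency: ω = 2π·f = 2π·1000 = 6283 rad/s.
Step 2 — Component impedances:
  R1: Z = R = 34.6 Ω
  L: Z = jωL = j·6283·0.0192 = 0 + j120.6 Ω
  C: Z = 1/(jωC) = -j/(ω·C) = 0 - j181.5 Ω
Step 3 — Parallel branch: L || C = 1/(1/L + 1/C) = 0 + j359.8 Ω.
Step 4 — Series with R1: Z_total = R1 + (L || C) = 34.6 + j359.8 Ω = 361.5∠84.5° Ω.
Step 5 — Power factor: PF = cos(φ) = Re(Z)/|Z| = 34.6/361.5 = 0.09571.
Step 6 — Type: Im(Z) = 359.8 ⇒ lagging (phase φ = 84.5°).

PF = 0.09571 (lagging, φ = 84.5°)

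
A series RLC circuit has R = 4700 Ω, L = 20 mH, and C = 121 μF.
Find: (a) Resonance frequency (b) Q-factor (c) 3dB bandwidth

Step 1 — Resonance: ω₀ = 1/√(LC) = 1/√(0.02·0.000121) = 642.8 rad/s.
Step 2 — f₀ = ω₀/(2π) = 102.3 Hz.
Step 3 — Series Q: Q = ω₀L/R = 642.8·0.02/4700 = 0.002735.
Step 4 — Bandwidth: Δω = ω₀/Q = 2.35e+05 rad/s; BW = Δω/(2π) = 3.74e+04 Hz.

(a) f₀ = 102.3 Hz  (b) Q = 0.002735  (c) BW = 3.74e+04 Hz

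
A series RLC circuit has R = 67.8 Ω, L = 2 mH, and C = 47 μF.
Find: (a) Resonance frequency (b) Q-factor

Step 1 — Resonance condition Im(Z)=0 gives ω₀ = 1/√(LC).
Step 2 — ω₀ = 1/√(0.002·4.7e-05) = 3262 rad/s.
Step 3 — f₀ = ω₀/(2π) = 519.1 Hz.
Step 4 — Series Q: Q = ω₀L/R = 3262·0.002/67.8 = 0.09621.

(a) f₀ = 519.1 Hz  (b) Q = 0.09621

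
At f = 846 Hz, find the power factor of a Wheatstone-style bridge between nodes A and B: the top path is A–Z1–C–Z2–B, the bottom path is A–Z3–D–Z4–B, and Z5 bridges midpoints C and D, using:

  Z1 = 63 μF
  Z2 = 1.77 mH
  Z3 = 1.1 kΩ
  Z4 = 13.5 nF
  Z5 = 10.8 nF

Step 1 — Angular frequency: ω = 2π·f = 2π·846 = 5316 rad/s.
Step 2 — Component impedances:
  Z1: Z = 1/(jωC) = -j/(ω·C) = 0 - j2.986 Ω
  Z2: Z = jωL = j·5316·0.00177 = 0 + j9.409 Ω
  Z3: Z = R = 1100 Ω
  Z4: Z = 1/(jωC) = -j/(ω·C) = 0 - j1.394e+04 Ω
  Z5: Z = 1/(jωC) = -j/(ω·C) = 0 - j1.742e+04 Ω
Step 3 — Bridge requires nodal analysis (the Z5 bridge couples midpoints C and D, so the two paths cannot be reduced to a simple series/parallel combination). Setting node B to ground and injecting 1 A at node A, the 3-node admittance system at A, C, D solves to V_A = Z_AB = 9.046e-05 + j6.426 Ω = 6.426∠90.0° Ω.
Step 4 — Power factor: PF = cos(φ) = Re(Z)/|Z| = 9.046e-05/6.426 = 1.408e-05.
Step 5 — Type: Im(Z) = 6.426 ⇒ lagging (phase φ = 90.0°).

PF = 1.408e-05 (lagging, φ = 90.0°)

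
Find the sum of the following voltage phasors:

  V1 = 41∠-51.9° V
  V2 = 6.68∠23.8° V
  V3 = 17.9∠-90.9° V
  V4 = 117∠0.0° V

Step 1 — Convert each phasor to rectangular form:
  V1 = 41·(cos(-51.9°) + j·sin(-51.9°)) = 25.3 - j32.26 V
  V2 = 6.68·(cos(23.8°) + j·sin(23.8°)) = 6.112 + j2.696 V
  V3 = 17.9·(cos(-90.9°) + j·sin(-90.9°)) = -0.2812 - j17.9 V
  V4 = 117·(cos(0.0°) + j·sin(0.0°)) = 117 V
Step 2 — Sum components: V_total = 148.1 - j47.47 V.
Step 3 — Convert to polar: |V_total| = 155.5 V, ∠V_total = -17.8°.

V_total = 155.5∠-17.8° V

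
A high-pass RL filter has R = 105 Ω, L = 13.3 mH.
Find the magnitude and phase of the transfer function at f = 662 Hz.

Step 1 — Angular frequency: ω = 2π·662 = 4159 rad/s.
Step 2 — Transfer function: H(jω) = jωL/(R + jωL).
Step 3 — Numerator jωL = j·55.32; denominator R + jωL = 105 + j55.32.
Step 4 — H = 0.2173 + j0.4124.
Step 5 — Magnitude: |H| = 0.4661 (-6.6 dB); phase: φ = 62.2°.

|H| = 0.4661 (-6.6 dB), φ = 62.2°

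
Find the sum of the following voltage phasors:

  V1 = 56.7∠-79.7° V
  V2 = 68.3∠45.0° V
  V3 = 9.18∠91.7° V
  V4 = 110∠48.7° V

Step 1 — Convert each phasor to rectangular form:
  V1 = 56.7·(cos(-79.7°) + j·sin(-79.7°)) = 10.14 - j55.79 V
  V2 = 68.3·(cos(45.0°) + j·sin(45.0°)) = 48.3 + j48.3 V
  V3 = 9.18·(cos(91.7°) + j·sin(91.7°)) = -0.2723 + j9.176 V
  V4 = 110·(cos(48.7°) + j·sin(48.7°)) = 72.6 + j82.64 V
Step 2 — Sum components: V_total = 130.8 + j84.32 V.
Step 3 — Convert to polar: |V_total| = 155.6 V, ∠V_total = 32.8°.

V_total = 155.6∠32.8° V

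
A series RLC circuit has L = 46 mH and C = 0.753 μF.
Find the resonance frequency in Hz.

Step 1 — Resonance condition Im(Z)=0 gives ω₀ = 1/√(LC).
Step 2 — ω₀ = 1/√(0.046·7.53e-07) = 5373 rad/s.
Step 3 — f₀ = ω₀/(2π) = 855.2 Hz.

f₀ = 855.2 Hz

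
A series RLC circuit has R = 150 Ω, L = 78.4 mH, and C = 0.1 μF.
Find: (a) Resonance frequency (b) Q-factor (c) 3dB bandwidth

Step 1 — Resonance: ω₀ = 1/√(LC) = 1/√(0.0784·1e-07) = 1.129e+04 rad/s.
Step 2 — f₀ = ω₀/(2π) = 1797 Hz.
Step 3 — Series Q: Q = ω₀L/R = 1.129e+04·0.0784/150 = 5.903.
Step 4 — Bandwidth: Δω = ω₀/Q = 1913 rad/s; BW = Δω/(2π) = 304.5 Hz.

(a) f₀ = 1797 Hz  (b) Q = 5.903  (c) BW = 304.5 Hz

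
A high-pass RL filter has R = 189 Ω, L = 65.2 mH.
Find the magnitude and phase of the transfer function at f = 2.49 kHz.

Step 1 — Angular frequency: ω = 2π·2490 = 1.565e+04 rad/s.
Step 2 — Transfer function: H(jω) = jωL/(R + jωL).
Step 3 — Numerator jωL = j·1020; denominator R + jωL = 189 + j1020.
Step 4 — H = 0.9668 + j0.1791.
Step 5 — Magnitude: |H| = 0.9833 (-0.1 dB); phase: φ = 10.5°.

|H| = 0.9833 (-0.1 dB), φ = 10.5°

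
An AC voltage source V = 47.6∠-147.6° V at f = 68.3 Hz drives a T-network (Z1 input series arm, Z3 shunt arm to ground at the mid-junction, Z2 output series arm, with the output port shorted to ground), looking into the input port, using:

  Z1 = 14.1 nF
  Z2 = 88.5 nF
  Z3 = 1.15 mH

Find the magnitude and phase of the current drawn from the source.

Step 1 — Angular frequency: ω = 2π·f = 2π·68.3 = 429.1 rad/s.
Step 2 — Component impedances:
  Z1: Z = 1/(jωC) = -j/(ω·C) = 0 - j1.653e+05 Ω
  Z2: Z = 1/(jωC) = -j/(ω·C) = 0 - j2.633e+04 Ω
  Z3: Z = jωL = j·429.1·0.00115 = 0 + j0.4935 Ω
Step 3 — With the output port shorted to ground, the output series arm Z2 runs from the junction to ground; the shunt arm Z3 also runs from the junction to ground. They appear in parallel: Z3 || Z2 = 0 + j0.4935 Ω.
Step 4 — Series with input arm Z1: Z_in = Z1 + (Z3 || Z2) = 0 - j1.653e+05 Ω = 1.653e+05∠-90.0° Ω.
Step 5 — Source phasor: V = 47.6∠-147.6° V = -40.19 - j25.51 V.
Step 6 — Ohm's law: I = V / Z_total = (-40.19 - j25.51) / (0 - j1.653e+05) = 0.0001543 - j0.0002432 A.
Step 7 — Convert to polar: |I| = 0.000288 A, ∠I = -57.6°.

I = 0.000288∠-57.6° A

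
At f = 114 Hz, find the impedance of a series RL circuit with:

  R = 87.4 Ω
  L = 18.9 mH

Step 1 — Angular frequency: ω = 2π·f = 2π·114 = 716.3 rad/s.
Step 2 — Component impedances:
  R: Z = R = 87.4 Ω
  L: Z = jωL = j·716.3·0.0189 = 0 + j13.54 Ω
Step 3 — Series combination: Z_total = R + L = 87.4 + j13.54 Ω = 88.44∠8.8° Ω.

Z = 87.4 + j13.54 Ω = 88.44∠8.8° Ω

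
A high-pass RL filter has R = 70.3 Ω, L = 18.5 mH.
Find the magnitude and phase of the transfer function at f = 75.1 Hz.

Step 1 — Angular frequency: ω = 2π·75.1 = 471.9 rad/s.
Step 2 — Transfer function: H(jω) = jωL/(R + jωL).
Step 3 — Numerator jωL = j·8.73; denominator R + jωL = 70.3 + j8.73.
Step 4 — H = 0.01519 + j0.1223.
Step 5 — Magnitude: |H| = 0.1232 (-18.2 dB); phase: φ = 82.9°.

|H| = 0.1232 (-18.2 dB), φ = 82.9°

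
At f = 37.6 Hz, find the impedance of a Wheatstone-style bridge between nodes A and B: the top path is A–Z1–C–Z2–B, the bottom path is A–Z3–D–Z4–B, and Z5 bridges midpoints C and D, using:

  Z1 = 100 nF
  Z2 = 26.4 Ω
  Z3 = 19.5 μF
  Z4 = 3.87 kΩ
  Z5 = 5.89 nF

Step 1 — Angular frequency: ω = 2π·f = 2π·37.6 = 236.2 rad/s.
Step 2 — Component impedances:
  Z1: Z = 1/(jωC) = -j/(ω·C) = 0 - j4.233e+04 Ω
  Z2: Z = R = 26.4 Ω
  Z3: Z = 1/(jωC) = -j/(ω·C) = 0 - j217.1 Ω
  Z4: Z = R = 3870 Ω
  Z5: Z = 1/(jωC) = -j/(ω·C) = 0 - j7.186e+05 Ω
Step 3 — Bridge requires nodal analysis (the Z5 bridge couples midpoints C and D, so the two paths cannot be reduced to a simple series/parallel combination). Setting node B to ground and injecting 1 A at node A, the 3-node admittance system at A, C, D solves to V_A = Z_AB = 3795 - j581.6 Ω = 3839∠-8.7° Ω.

Z = 3795 - j581.6 Ω = 3839∠-8.7° Ω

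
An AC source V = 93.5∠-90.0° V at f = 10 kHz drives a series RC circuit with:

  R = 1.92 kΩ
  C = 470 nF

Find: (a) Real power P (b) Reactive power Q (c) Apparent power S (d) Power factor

Step 1 — Angular frequency: ω = 2π·f = 2π·1e+04 = 6.283e+04 rad/s.
Step 2 — Component impedances:
  R: Z = R = 1920 Ω
  C: Z = 1/(jωC) = -j/(ω·C) = 0 - j33.86 Ω
Step 3 — Series combination: Z_total = R + C = 1920 - j33.86 Ω = 1920∠-1.0° Ω.
Step 4 — Source phasor: V = 93.5∠-90.0° V = 0 - j93.5 V.
Step 5 — Current: I = V / Z = 0.0008586 - j0.04868 A = 0.04869∠-89.0° A.
Step 6 — Complex power: S = V·I* = 4.552 - j0.08028 VA.
Step 7 — Real power: P = Re(S) = 4.552 W.
Step 8 — Reactive power: Q = Im(S) = -0.08028 VAR.
Step 9 — Apparent power: |S| = 4.553 VA.
Step 10 — Power factor: PF = P/|S| = 0.9998 (leading).

(a) P = 4.552 W  (b) Q = -0.08028 VAR  (c) S = 4.553 VA  (d) PF = 0.9998 (leading)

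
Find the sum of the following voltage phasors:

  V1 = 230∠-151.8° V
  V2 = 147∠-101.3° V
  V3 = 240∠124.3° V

Step 1 — Convert each phasor to rectangular form:
  V1 = 230·(cos(-151.8°) + j·sin(-151.8°)) = -202.7 - j108.7 V
  V2 = 147·(cos(-101.3°) + j·sin(-101.3°)) = -28.8 - j144.2 V
  V3 = 240·(cos(124.3°) + j·sin(124.3°)) = -135.2 + j198.3 V
Step 2 — Sum components: V_total = -366.8 - j54.57 V.
Step 3 — Convert to polar: |V_total| = 370.8 V, ∠V_total = -171.5°.

V_total = 370.8∠-171.5° V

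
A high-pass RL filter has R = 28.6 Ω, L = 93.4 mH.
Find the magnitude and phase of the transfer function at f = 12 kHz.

Step 1 — Angular frequency: ω = 2π·1.2e+04 = 7.54e+04 rad/s.
Step 2 — Transfer function: H(jω) = jωL/(R + jωL).
Step 3 — Numerator jωL = j·7042; denominator R + jωL = 28.6 + j7042.
Step 4 — H = 1 + j0.004061.
Step 5 — Magnitude: |H| = 1 (-0.0 dB); phase: φ = 0.2°.

|H| = 1 (-0.0 dB), φ = 0.2°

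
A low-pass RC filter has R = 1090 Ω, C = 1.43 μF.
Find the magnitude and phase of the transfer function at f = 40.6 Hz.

Step 1 — Angular frequency: ω = 2π·40.6 = 255.1 rad/s.
Step 2 — Transfer function: H(jω) = 1/(1 + jωRC).
Step 3 — Denominator: 1 + jωRC = 1 + j·255.1·1090·1.43e-06 = 1 + j0.3976.
Step 4 — H = 0.8635 - j0.3433.
Step 5 — Magnitude: |H| = 0.9292 (-0.6 dB); phase: φ = -21.7°.

|H| = 0.9292 (-0.6 dB), φ = -21.7°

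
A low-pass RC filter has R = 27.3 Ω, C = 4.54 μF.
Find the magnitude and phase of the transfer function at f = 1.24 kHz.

Step 1 — Angular frequency: ω = 2π·1240 = 7791 rad/s.
Step 2 — Transfer function: H(jω) = 1/(1 + jωRC).
Step 3 — Denominator: 1 + jωRC = 1 + j·7791·27.3·4.54e-06 = 1 + j0.9657.
Step 4 — H = 0.5175 - j0.4997.
Step 5 — Magnitude: |H| = 0.7194 (-2.9 dB); phase: φ = -44.0°.

|H| = 0.7194 (-2.9 dB), φ = -44.0°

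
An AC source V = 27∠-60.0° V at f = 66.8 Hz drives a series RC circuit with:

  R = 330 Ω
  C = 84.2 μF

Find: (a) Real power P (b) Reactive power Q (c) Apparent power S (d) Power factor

Step 1 — Angular frequency: ω = 2π·f = 2π·66.8 = 419.7 rad/s.
Step 2 — Component impedances:
  R: Z = R = 330 Ω
  C: Z = 1/(jωC) = -j/(ω·C) = 0 - j28.3 Ω
Step 3 — Series combination: Z_total = R + C = 330 - j28.3 Ω = 331.2∠-4.9° Ω.
Step 4 — Source phasor: V = 27∠-60.0° V = 13.5 - j23.38 V.
Step 5 — Current: I = V / Z = 0.04664 - j0.06686 A = 0.08152∠-55.1° A.
Step 6 — Complex power: S = V·I* = 2.193 - j0.188 VA.
Step 7 — Real power: P = Re(S) = 2.193 W.
Step 8 — Reactive power: Q = Im(S) = -0.188 VAR.
Step 9 — Apparent power: |S| = 2.201 VA.
Step 10 — Power factor: PF = P/|S| = 0.9963 (leading).

(a) P = 2.193 W  (b) Q = -0.188 VAR  (c) S = 2.201 VA  (d) PF = 0.9963 (leading)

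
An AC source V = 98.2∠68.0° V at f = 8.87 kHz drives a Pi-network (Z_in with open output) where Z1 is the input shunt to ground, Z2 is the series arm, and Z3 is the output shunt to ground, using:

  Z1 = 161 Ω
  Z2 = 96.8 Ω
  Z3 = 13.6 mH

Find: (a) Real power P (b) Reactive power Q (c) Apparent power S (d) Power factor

Step 1 — Angular frequency: ω = 2π·f = 2π·8870 = 5.573e+04 rad/s.
Step 2 — Component impedances:
  Z1: Z = R = 161 Ω
  Z2: Z = R = 96.8 Ω
  Z3: Z = jωL = j·5.573e+04·0.0136 = 0 + j758 Ω
Step 3 — With open output, the series arm Z2 and the output shunt Z3 appear in series to ground: Z2 + Z3 = 96.8 + j758 Ω.
Step 4 — Parallel with input shunt Z1: Z_in = Z1 || (Z2 + Z3) = 150.6 + j30.65 Ω = 153.7∠11.5° Ω.
Step 5 — Source phasor: V = 98.2∠68.0° V = 36.79 + j91.05 V.
Step 6 — Current: I = V / Z = 0.3528 + j0.5329 A = 0.6391∠56.5° A.
Step 7 — Complex power: S = V·I* = 61.49 + j12.52 VA.
Step 8 — Real power: P = Re(S) = 61.49 W.
Step 9 — Reactive power: Q = Im(S) = 12.52 VAR.
Step 10 — Apparent power: |S| = 62.76 VA.
Step 11 — Power factor: PF = P/|S| = 0.9799 (lagging).

(a) P = 61.49 W  (b) Q = 12.52 VAR  (c) S = 62.76 VA  (d) PF = 0.9799 (lagging)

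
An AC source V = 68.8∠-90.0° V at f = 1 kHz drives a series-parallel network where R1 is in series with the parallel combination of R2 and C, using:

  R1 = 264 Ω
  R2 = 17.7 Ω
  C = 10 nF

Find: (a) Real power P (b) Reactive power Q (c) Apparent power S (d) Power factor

Step 1 — Angular frequency: ω = 2π·f = 2π·1000 = 6283 rad/s.
Step 2 — Component impedances:
  R1: Z = R = 264 Ω
  R2: Z = R = 17.7 Ω
  C: Z = 1/(jωC) = -j/(ω·C) = 0 - j1.592e+04 Ω
Step 3 — Parallel branch: R2 || C = 1/(1/R2 + 1/C) = 17.7 - j0.01968 Ω.
Step 4 — Series with R1: Z_total = R1 + (R2 || C) = 281.7 - j0.01968 Ω = 281.7∠-0.0° Ω.
Step 5 — Source phasor: V = 68.8∠-90.0° V = 0 - j68.8 V.
Step 6 — Current: I = V / Z = 1.707e-05 - j0.2442 A = 0.2442∠-90.0° A.
Step 7 — Complex power: S = V·I* = 16.8 - j0.001174 VA.
Step 8 — Real power: P = Re(S) = 16.8 W.
Step 9 — Reactive power: Q = Im(S) = -0.001174 VAR.
Step 10 — Apparent power: |S| = 16.8 VA.
Step 11 — Power factor: PF = P/|S| = 1 (leading).

(a) P = 16.8 W  (b) Q = -0.001174 VAR  (c) S = 16.8 VA  (d) PF = 1 (leading)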